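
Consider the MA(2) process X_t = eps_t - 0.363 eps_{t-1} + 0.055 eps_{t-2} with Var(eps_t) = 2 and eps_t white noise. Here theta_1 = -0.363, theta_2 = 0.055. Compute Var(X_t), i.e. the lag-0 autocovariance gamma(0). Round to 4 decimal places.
\gamma(0) = 2.2696

For an MA(q) process X_t = eps_t + sum_i theta_i eps_{t-i} with
Var(eps_t) = sigma^2, the variance is
  gamma(0) = sigma^2 * (1 + sum_i theta_i^2).
  sum_i theta_i^2 = (-0.363)^2 + (0.055)^2 = 0.131769 + 0.003025 = 0.134794.
  gamma(0) = 2 * (1 + 0.134794) = 2 * 1.134794 = 2.269588, which rounds to 2.2696.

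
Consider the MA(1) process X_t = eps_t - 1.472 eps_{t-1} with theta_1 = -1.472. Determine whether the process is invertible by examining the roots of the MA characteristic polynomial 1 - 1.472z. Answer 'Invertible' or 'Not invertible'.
\text{Not invertible}

The MA(q) characteristic polynomial is P(z) = 1 - 1.472z.
Invertibility requires all roots to lie outside the unit circle, i.e. |z| > 1 for every root.
This is linear in z: 1 + (-1.472) z = 0  =>  z = -1/(-1.472) = 0.679348,  |z| = 0.679348.
Moduli of all roots: 0.6793.
All moduli strictly greater than 1? No.
Verdict: Not invertible.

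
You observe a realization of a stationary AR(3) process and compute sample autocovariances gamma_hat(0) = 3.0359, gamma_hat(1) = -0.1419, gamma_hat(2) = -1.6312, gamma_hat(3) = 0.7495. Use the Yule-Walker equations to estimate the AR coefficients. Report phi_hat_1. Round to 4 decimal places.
\hat\phi_{1} = 0.0680

The Yule-Walker equations for an AR(p) process read, in matrix form,
  Gamma_p phi = r_p,   with   (Gamma_p)_{ij} = gamma(|i - j|),
                       (r_p)_i = gamma(i),   i,j = 1..p.
Substitute the sample gammas (Toeplitz matrix and right-hand side of size 3):
  Gamma_p = [[3.0359, -0.1419, -1.6312], [-0.1419, 3.0359, -0.1419], [-1.6312, -0.1419, 3.0359]]
  r_p     = [-0.1419, -1.6312, 0.7495]
Written out (R1..R3):
  (R1) 3.0359 phi_1 - 0.1419 phi_2 - 1.6312 phi_3 = -0.1419
  (R2) -0.1419 phi_1 + 3.0359 phi_2 - 0.1419 phi_3 = -1.6312
  (R3) -1.6312 phi_1 - 0.1419 phi_2 + 3.0359 phi_3 = 0.7495
Gaussian elimination:
  R2 <- R2 - (-0.1419/3.0359) R1 = R2 - (-0.046741) R1:  3.029267 phi_2 - 0.218143 phi_3 = -1.637833
  R3 <- R3 - (-1.6312/3.0359) R1 = R3 - (-0.537304) R1:  -0.218143 phi_2 + 2.15945 phi_3 = 0.673257
  R3 <- R3 - (-0.218143/3.029267) R2 = R3 - (-0.072012) R2:  2.143741 phi_3 = 0.555313
Back-substitution:
  phi_hat_3 = 0.555313 / 2.143741 = 0.259039
  phi_hat_2 = (-1.637833 - (-0.218143)(0.259039)) / 3.029267 = -0.522016
  phi_hat_1 = (-0.1419 - (-0.1419)(-0.522016) - (-1.6312)(0.259039)) / 3.0359 = 0.068043
So phi_hat = [0.0680, -0.5220, 0.2590].
Therefore phi_hat_1 = 0.0680.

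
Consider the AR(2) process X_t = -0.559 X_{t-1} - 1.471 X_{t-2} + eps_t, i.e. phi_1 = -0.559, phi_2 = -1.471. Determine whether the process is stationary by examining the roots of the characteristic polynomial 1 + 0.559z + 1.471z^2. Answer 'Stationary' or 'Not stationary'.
\text{Not stationary}

The AR(p) characteristic polynomial is P(z) = 1 + 0.559z + 1.471z^2.
Stationarity requires all roots to lie outside the unit circle, i.e. |z| > 1 for every root.
Set 1 + (0.559) z + (1.471) z^2 = 0, i.e. a z^2 + b z + c = 0 with a = 1.471, b = 0.559, c = 1.
Discriminant D = b^2 - 4ac = (0.559)^2 - 4*(1.471)*1 = 0.312481 - (5.884) = -5.571519.
D < 0, so the roots are the complex-conjugate pair z = (-b +/- i sqrt(-D)) / (2a) = -0.19 +/- 0.8023i.
For a conjugate pair |z|^2 = z * conj(z) = (product of roots) = c/a = 1/(1.471) = 0.67981, so |z| = sqrt(0.67981) = 0.8245 for both roots.
Moduli of all roots: 0.8245, 0.8245.
All moduli strictly greater than 1? No.
Verdict: Not stationary.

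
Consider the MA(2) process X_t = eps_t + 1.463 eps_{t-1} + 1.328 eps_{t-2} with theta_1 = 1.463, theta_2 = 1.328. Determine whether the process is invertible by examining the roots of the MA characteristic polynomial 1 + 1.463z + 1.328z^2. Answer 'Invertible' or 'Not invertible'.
\text{Not invertible}

The MA(q) characteristic polynomial is P(z) = 1 + 1.463z + 1.328z^2.
Invertibility requires all roots to lie outside the unit circle, i.e. |z| > 1 for every root.
Set 1 + (1.463) z + (1.328) z^2 = 0, i.e. a z^2 + b z + c = 0 with a = 1.328, b = 1.463, c = 1.
Discriminant D = b^2 - 4ac = (1.463)^2 - 4*(1.328)*1 = 2.140369 - (5.312) = -3.171631.
D < 0, so the roots are the complex-conjugate pair z = (-b +/- i sqrt(-D)) / (2a) = -0.5508 +/- 0.6705i.
For a conjugate pair |z|^2 = z * conj(z) = (product of roots) = c/a = 1/(1.328) = 0.753012, so |z| = sqrt(0.753012) = 0.8678 for both roots.
Moduli of all roots: 0.8678, 0.8678.
All moduli strictly greater than 1? No.
Verdict: Not invertible.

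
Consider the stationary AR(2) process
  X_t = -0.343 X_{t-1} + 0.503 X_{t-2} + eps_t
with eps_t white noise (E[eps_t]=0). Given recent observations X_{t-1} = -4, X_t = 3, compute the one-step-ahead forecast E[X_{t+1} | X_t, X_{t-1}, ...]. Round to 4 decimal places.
E[X_{t+1} \mid \mathcal F_t] = -3.0410

For an AR(p) model X_t = c + sum_i phi_i X_{t-i} + eps_t, the
one-step-ahead conditional mean is
  E[X_{t+1} | X_t, ...] = c + sum_i phi_i X_{t+1-i}.
Substitute known values:
  E[X_{t+1} | ...] = (-0.343) * (3) + (0.503) * (-4)
                   = -3.0410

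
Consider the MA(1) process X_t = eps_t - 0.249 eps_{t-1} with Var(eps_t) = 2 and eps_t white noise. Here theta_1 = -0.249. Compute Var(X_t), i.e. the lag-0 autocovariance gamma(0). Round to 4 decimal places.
\gamma(0) = 2.1240

For an MA(q) process X_t = eps_t + sum_i theta_i eps_{t-i} with
Var(eps_t) = sigma^2, the variance is
  gamma(0) = sigma^2 * (1 + sum_i theta_i^2).
  sum_i theta_i^2 = (-0.249)^2 = 0.062001.
  gamma(0) = 2 * (1 + 0.062001) = 2 * 1.062001 = 2.124002, which rounds to 2.1240.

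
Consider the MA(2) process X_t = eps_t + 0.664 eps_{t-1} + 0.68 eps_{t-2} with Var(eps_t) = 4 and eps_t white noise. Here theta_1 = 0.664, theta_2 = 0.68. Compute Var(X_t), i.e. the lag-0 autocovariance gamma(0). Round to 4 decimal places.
\gamma(0) = 7.6132

For an MA(q) process X_t = eps_t + sum_i theta_i eps_{t-i} with
Var(eps_t) = sigma^2, the variance is
  gamma(0) = sigma^2 * (1 + sum_i theta_i^2).
  sum_i theta_i^2 = (0.664)^2 + (0.68)^2 = 0.440896 + 0.4624 = 0.903296.
  gamma(0) = 4 * (1 + 0.903296) = 4 * 1.903296 = 7.613184, which rounds to 7.6132.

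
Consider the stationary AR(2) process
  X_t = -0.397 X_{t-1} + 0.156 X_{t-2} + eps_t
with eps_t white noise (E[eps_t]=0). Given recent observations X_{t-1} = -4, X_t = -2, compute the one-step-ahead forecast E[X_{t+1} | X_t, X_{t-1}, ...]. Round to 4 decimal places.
E[X_{t+1} \mid \mathcal F_t] = 0.1700

For an AR(p) model X_t = c + sum_i phi_i X_{t-i} + eps_t, the
one-step-ahead conditional mean is
  E[X_{t+1} | X_t, ...] = c + sum_i phi_i X_{t+1-i}.
Substitute known values:
  E[X_{t+1} | ...] = (-0.397) * (-2) + (0.156) * (-4)
                   = 0.1700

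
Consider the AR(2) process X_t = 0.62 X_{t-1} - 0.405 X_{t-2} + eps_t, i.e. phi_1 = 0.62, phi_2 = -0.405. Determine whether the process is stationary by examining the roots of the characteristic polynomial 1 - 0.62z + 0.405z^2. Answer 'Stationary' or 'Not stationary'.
\text{Stationary}

The AR(p) characteristic polynomial is P(z) = 1 - 0.62z + 0.405z^2.
Stationarity requires all roots to lie outside the unit circle, i.e. |z| > 1 for every root.
Set 1 + (-0.62) z + (0.405) z^2 = 0, i.e. a z^2 + b z + c = 0 with a = 0.405, b = -0.62, c = 1.
Discriminant D = b^2 - 4ac = (-0.62)^2 - 4*(0.405)*1 = 0.3844 - (1.62) = -1.2356.
D < 0, so the roots are the complex-conjugate pair z = (-b +/- i sqrt(-D)) / (2a) = 0.7654 +/- 1.3723i.
For a conjugate pair |z|^2 = z * conj(z) = (product of roots) = c/a = 1/(0.405) = 2.469136, so |z| = sqrt(2.469136) = 1.5713 for both roots.
Moduli of all roots: 1.5713, 1.5713.
All moduli strictly greater than 1? Yes.
Verdict: Stationary.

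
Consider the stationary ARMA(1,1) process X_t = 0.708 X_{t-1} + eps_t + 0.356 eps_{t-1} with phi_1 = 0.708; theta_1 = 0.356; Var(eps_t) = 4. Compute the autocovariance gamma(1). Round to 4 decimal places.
\gamma(1) = 10.6844

Multiply the model equation by X_{t-k} and take expectations. With theta_0 = psi_0 = 1 and psi_j the MA(infinity) weights, this gives
  gamma(k) - sum_i phi_i gamma(k-i) = c_k,
  c_k = sigma^2 * sum_{j=k..q} theta_j psi_{j-k}   (c_k = 0 for k > q),
using gamma(-m) = gamma(m).
psi-weights needed (psi_j = theta_j + sum_i phi_i psi_{j-i}):
  psi_1 = theta_1 + phi_1 = 0.356 + (0.708) = 1.064
Right-hand sides:
  c_0 = sigma^2 (1 + theta_1 psi_1) = 4 * (1 + (0.356)(1.064)) = 4 * 1.378784 = 5.515136
  c_1 = sigma^2 theta_1 = 4 * (0.356) = 1.424
  c_2 = 0
Equations for k = 0 and k = 1 (AR order 1):
  gamma(0) = phi_1 gamma(1) + c_0
  gamma(1) = phi_1 gamma(0) + c_1
Substituting the second into the first: gamma(0) (1 - phi_1^2) = c_0 + phi_1 c_1, so
  gamma(0) = (c_0 + phi_1 c_1) / (1 - phi_1^2) = (5.515136 + (0.708)(1.424)) / (1 - (0.708)^2) = 6.523328 / 0.498736 = 13.079722.
  gamma(1) = phi_1 gamma(0) + c_1 = (0.708)(13.079722) + (1.424) = 10.684443.
Therefore gamma(1) = 10.6844 (to 4 decimal places).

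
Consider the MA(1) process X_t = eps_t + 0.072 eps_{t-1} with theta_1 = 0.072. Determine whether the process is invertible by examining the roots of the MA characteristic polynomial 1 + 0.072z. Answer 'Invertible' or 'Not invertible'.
\text{Invertible}

The MA(q) characteristic polynomial is P(z) = 1 + 0.072z.
Invertibility requires all roots to lie outside the unit circle, i.e. |z| > 1 for every root.
This is linear in z: 1 + (0.072) z = 0  =>  z = -1/(0.072) = -13.888889,  |z| = 13.888889.
Moduli of all roots: 13.8889.
All moduli strictly greater than 1? Yes.
Verdict: Invertible.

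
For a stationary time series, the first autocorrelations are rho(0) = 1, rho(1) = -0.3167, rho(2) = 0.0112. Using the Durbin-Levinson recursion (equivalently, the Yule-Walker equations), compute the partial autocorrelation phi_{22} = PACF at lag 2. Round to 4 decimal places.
\phi_{22} = -0.0990

The PACF at lag k is phi_{kk}, the last component of the solution
to the Yule-Walker system G_k phi = r_k where
  (G_k)_{ij} = rho(|i - j|), (r_k)_i = rho(i), i,j = 1..k.
Equivalently, Durbin-Levinson gives phi_{kk} iteratively:
  phi_{11} = rho(1)
  phi_{kk} = [rho(k) - sum_{j=1..k-1} phi_{k-1,j} rho(k-j)]
            / [1 - sum_{j=1..k-1} phi_{k-1,j} rho(j)],
  phi_{k,j} = phi_{k-1,j} - phi_{kk} phi_{k-1,k-j},  j = 1..k-1.
Step k = 1:
  phi_11 = rho(1) = -0.3167.
Step k = 2:
  phi_22 = [rho(2) - phi_11 rho(1)] / [1 - phi_11 rho(1)] = [0.0112 - (-0.3167)(-0.3167)] / [1 - (-0.3167)(-0.3167)]
         = -0.08909889 / 0.89970111 = -0.099.
Therefore phi_{22} = -0.0990.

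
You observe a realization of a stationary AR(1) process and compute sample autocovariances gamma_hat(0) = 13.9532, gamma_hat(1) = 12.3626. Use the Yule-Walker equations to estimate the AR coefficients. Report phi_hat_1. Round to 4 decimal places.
\hat\phi_{1} = 0.8860

The Yule-Walker equations for an AR(p) process read, in matrix form,
  Gamma_p phi = r_p,   with   (Gamma_p)_{ij} = gamma(|i - j|),
                       (r_p)_i = gamma(i),   i,j = 1..p.
Substitute the sample gammas (Toeplitz matrix and right-hand side of size 1):
  Gamma_p = [[13.9532]]
  r_p     = [12.3626]
With p = 1 this is the single equation gamma(0) phi_1 = gamma(1):
  phi_hat_1 = gamma(1) / gamma(0) = 12.3626 / 13.9532 = 0.8860.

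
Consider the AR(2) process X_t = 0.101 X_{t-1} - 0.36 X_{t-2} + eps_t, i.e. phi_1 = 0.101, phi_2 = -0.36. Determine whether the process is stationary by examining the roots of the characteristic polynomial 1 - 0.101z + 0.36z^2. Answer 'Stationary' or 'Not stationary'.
\text{Stationary}

The AR(p) characteristic polynomial is P(z) = 1 - 0.101z + 0.36z^2.
Stationarity requires all roots to lie outside the unit circle, i.e. |z| > 1 for every root.
Set 1 + (-0.101) z + (0.36) z^2 = 0, i.e. a z^2 + b z + c = 0 with a = 0.36, b = -0.101, c = 1.
Discriminant D = b^2 - 4ac = (-0.101)^2 - 4*(0.36)*1 = 0.010201 - (1.44) = -1.429799.
D < 0, so the roots are the complex-conjugate pair z = (-b +/- i sqrt(-D)) / (2a) = 0.1403 +/- 1.6608i.
For a conjugate pair |z|^2 = z * conj(z) = (product of roots) = c/a = 1/(0.36) = 2.777778, so |z| = sqrt(2.777778) = 1.6667 for both roots.
Moduli of all roots: 1.6667, 1.6667.
All moduli strictly greater than 1? Yes.
Verdict: Stationary.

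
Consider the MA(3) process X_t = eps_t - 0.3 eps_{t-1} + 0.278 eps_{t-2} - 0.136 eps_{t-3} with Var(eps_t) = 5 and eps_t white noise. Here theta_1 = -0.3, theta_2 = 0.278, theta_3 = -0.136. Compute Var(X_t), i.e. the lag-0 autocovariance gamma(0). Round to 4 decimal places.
\gamma(0) = 5.9289

For an MA(q) process X_t = eps_t + sum_i theta_i eps_{t-i} with
Var(eps_t) = sigma^2, the variance is
  gamma(0) = sigma^2 * (1 + sum_i theta_i^2).
  sum_i theta_i^2 = (-0.3)^2 + (0.278)^2 + (-0.136)^2 = 0.09 + 0.077284 + 0.018496 = 0.18578.
  gamma(0) = 5 * (1 + 0.18578) = 5 * 1.18578 = 5.9289.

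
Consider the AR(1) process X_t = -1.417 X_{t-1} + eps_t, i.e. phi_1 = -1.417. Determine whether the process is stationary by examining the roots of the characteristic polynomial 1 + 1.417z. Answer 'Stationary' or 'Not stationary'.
\text{Not stationary}

The AR(p) characteristic polynomial is P(z) = 1 + 1.417z.
Stationarity requires all roots to lie outside the unit circle, i.e. |z| > 1 for every root.
This is linear in z: 1 + (1.417) z = 0  =>  z = -1/(1.417) = -0.705716,  |z| = 0.705716.
Moduli of all roots: 0.7057.
All moduli strictly greater than 1? No.
Verdict: Not stationary.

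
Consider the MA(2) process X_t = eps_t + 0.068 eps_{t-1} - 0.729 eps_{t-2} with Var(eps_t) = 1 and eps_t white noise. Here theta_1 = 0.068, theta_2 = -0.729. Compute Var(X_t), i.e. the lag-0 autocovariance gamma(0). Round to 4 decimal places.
\gamma(0) = 1.5361

For an MA(q) process X_t = eps_t + sum_i theta_i eps_{t-i} with
Var(eps_t) = sigma^2, the variance is
  gamma(0) = sigma^2 * (1 + sum_i theta_i^2).
  sum_i theta_i^2 = (0.068)^2 + (-0.729)^2 = 0.004624 + 0.531441 = 0.536065.
  gamma(0) = 1 * (1 + 0.536065) = 1 * 1.536065 = 1.536065, which rounds to 1.5361.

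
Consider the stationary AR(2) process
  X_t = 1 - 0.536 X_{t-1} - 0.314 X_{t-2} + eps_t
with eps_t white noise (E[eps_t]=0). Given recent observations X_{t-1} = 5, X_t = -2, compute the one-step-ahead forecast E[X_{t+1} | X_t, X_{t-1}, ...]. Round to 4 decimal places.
E[X_{t+1} \mid \mathcal F_t] = 0.5020

For an AR(p) model X_t = c + sum_i phi_i X_{t-i} + eps_t, the
one-step-ahead conditional mean is
  E[X_{t+1} | X_t, ...] = c + sum_i phi_i X_{t+1-i}.
Substitute known values:
  E[X_{t+1} | ...] = 1 + (-0.536) * (-2) + (-0.314) * (5)
                   = 0.5020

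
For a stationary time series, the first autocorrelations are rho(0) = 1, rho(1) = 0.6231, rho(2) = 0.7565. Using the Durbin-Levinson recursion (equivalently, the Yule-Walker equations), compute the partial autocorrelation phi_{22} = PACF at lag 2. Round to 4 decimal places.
\phi_{22} = 0.6020

The PACF at lag k is phi_{kk}, the last component of the solution
to the Yule-Walker system G_k phi = r_k where
  (G_k)_{ij} = rho(|i - j|), (r_k)_i = rho(i), i,j = 1..k.
Equivalently, Durbin-Levinson gives phi_{kk} iteratively:
  phi_{11} = rho(1)
  phi_{kk} = [rho(k) - sum_{j=1..k-1} phi_{k-1,j} rho(k-j)]
            / [1 - sum_{j=1..k-1} phi_{k-1,j} rho(j)],
  phi_{k,j} = phi_{k-1,j} - phi_{kk} phi_{k-1,k-j},  j = 1..k-1.
Step k = 1:
  phi_11 = rho(1) = 0.6231.
Step k = 2:
  phi_22 = [rho(2) - phi_11 rho(1)] / [1 - phi_11 rho(1)] = [0.7565 - (0.6231)(0.6231)] / [1 - (0.6231)(0.6231)]
         = 0.36824639 / 0.61174639 = 0.602.
Therefore phi_{22} = 0.6020.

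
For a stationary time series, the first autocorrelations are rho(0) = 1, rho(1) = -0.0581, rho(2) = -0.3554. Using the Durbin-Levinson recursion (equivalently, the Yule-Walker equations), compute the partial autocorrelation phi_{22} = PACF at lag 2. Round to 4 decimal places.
\phi_{22} = -0.3600

The PACF at lag k is phi_{kk}, the last component of the solution
to the Yule-Walker system G_k phi = r_k where
  (G_k)_{ij} = rho(|i - j|), (r_k)_i = rho(i), i,j = 1..k.
Equivalently, Durbin-Levinson gives phi_{kk} iteratively:
  phi_{11} = rho(1)
  phi_{kk} = [rho(k) - sum_{j=1..k-1} phi_{k-1,j} rho(k-j)]
            / [1 - sum_{j=1..k-1} phi_{k-1,j} rho(j)],
  phi_{k,j} = phi_{k-1,j} - phi_{kk} phi_{k-1,k-j},  j = 1..k-1.
Step k = 1:
  phi_11 = rho(1) = -0.0581.
Step k = 2:
  phi_22 = [rho(2) - phi_11 rho(1)] / [1 - phi_11 rho(1)] = [-0.3554 - (-0.0581)(-0.0581)] / [1 - (-0.0581)(-0.0581)]
         = -0.35877561 / 0.99662439 = -0.36.
Therefore phi_{22} = -0.3600.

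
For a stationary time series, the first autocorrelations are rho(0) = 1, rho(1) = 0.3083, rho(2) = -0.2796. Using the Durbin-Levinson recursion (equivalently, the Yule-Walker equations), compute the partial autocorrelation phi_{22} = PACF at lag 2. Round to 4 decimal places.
\phi_{22} = -0.4140

The PACF at lag k is phi_{kk}, the last component of the solution
to the Yule-Walker system G_k phi = r_k where
  (G_k)_{ij} = rho(|i - j|), (r_k)_i = rho(i), i,j = 1..k.
Equivalently, Durbin-Levinson gives phi_{kk} iteratively:
  phi_{11} = rho(1)
  phi_{kk} = [rho(k) - sum_{j=1..k-1} phi_{k-1,j} rho(k-j)]
            / [1 - sum_{j=1..k-1} phi_{k-1,j} rho(j)],
  phi_{k,j} = phi_{k-1,j} - phi_{kk} phi_{k-1,k-j},  j = 1..k-1.
Step k = 1:
  phi_11 = rho(1) = 0.3083.
Step k = 2:
  phi_22 = [rho(2) - phi_11 rho(1)] / [1 - phi_11 rho(1)] = [-0.2796 - (0.3083)(0.3083)] / [1 - (0.3083)(0.3083)]
         = -0.37464889 / 0.90495111 = -0.414.
Therefore phi_{22} = -0.4140.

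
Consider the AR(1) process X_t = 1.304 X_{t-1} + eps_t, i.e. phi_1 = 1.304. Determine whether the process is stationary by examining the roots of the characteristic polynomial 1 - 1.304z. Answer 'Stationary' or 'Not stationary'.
\text{Not stationary}

The AR(p) characteristic polynomial is P(z) = 1 - 1.304z.
Stationarity requires all roots to lie outside the unit circle, i.e. |z| > 1 for every root.
This is linear in z: 1 + (-1.304) z = 0  =>  z = -1/(-1.304) = 0.766871,  |z| = 0.766871.
Moduli of all roots: 0.7669.
All moduli strictly greater than 1? No.
Verdict: Not stationary.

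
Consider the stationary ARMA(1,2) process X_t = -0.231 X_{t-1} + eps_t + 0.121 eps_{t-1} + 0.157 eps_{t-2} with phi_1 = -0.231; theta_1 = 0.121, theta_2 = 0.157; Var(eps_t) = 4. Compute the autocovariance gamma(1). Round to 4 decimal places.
\gamma(1) = -0.5527

Multiply the model equation by X_{t-k} and take expectations. With theta_0 = psi_0 = 1 and psi_j the MA(infinity) weights, this gives
  gamma(k) - sum_i phi_i gamma(k-i) = c_k,
  c_k = sigma^2 * sum_{j=k..q} theta_j psi_{j-k}   (c_k = 0 for k > q),
using gamma(-m) = gamma(m).
psi-weights needed (psi_j = theta_j + sum_i phi_i psi_{j-i}):
  psi_1 = theta_1 + phi_1 = 0.121 + (-0.231) = -0.11
  psi_2 = theta_2 + phi_1 psi_1 = 0.157 + (-0.231)(-0.11) = 0.18241
Right-hand sides:
  c_0 = sigma^2 (1 + theta_1 psi_1 + theta_2 psi_2) = 4 * (1 + (0.121)(-0.11) + (0.157)(0.18241)) = 4 * 1.015328 = 4.061313
  c_1 = sigma^2 (theta_1 + theta_2 psi_1) = 4 * (0.121 + (0.157)(-0.11)) = 0.41492
  c_2 = sigma^2 theta_2 = 4 * (0.157) = 0.628
Equations for k = 0 and k = 1 (AR order 1):
  gamma(0) = phi_1 gamma(1) + c_0
  gamma(1) = phi_1 gamma(0) + c_1
Substituting the second into the first: gamma(0) (1 - phi_1^2) = c_0 + phi_1 c_1, so
  gamma(0) = (c_0 + phi_1 c_1) / (1 - phi_1^2) = (4.061313 + (-0.231)(0.41492)) / (1 - (-0.231)^2) = 3.965467 / 0.946639 = 4.188996.
  gamma(1) = phi_1 gamma(0) + c_1 = (-0.231)(4.188996) + (0.41492) = -0.552738.
Therefore gamma(1) = -0.5527 (to 4 decimal places).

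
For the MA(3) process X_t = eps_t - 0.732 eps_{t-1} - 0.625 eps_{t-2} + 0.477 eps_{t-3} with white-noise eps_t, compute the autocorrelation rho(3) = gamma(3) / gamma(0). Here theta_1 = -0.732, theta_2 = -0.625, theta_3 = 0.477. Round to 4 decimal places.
\rho(3) = 0.2215

For an MA(q) process with theta_0 = 1, the autocovariance is
  gamma(k) = sigma^2 * sum_{i=0..q-k} theta_i * theta_{i+k},
and rho(k) = gamma(k) / gamma(0). Sigma^2 cancels.
  numerator   = (1)*(0.477) = 0.477.
  denominator = (1)^2 + (-0.732)^2 + (-0.625)^2 + (0.477)^2 = 2.153978.
  rho(3) = 0.477 / 2.153978 = 0.2215.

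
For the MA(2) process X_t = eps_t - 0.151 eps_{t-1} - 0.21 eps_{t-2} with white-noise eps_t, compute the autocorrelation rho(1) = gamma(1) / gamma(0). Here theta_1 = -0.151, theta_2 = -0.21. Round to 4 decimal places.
\rho(1) = -0.1118

For an MA(q) process with theta_0 = 1, the autocovariance is
  gamma(k) = sigma^2 * sum_{i=0..q-k} theta_i * theta_{i+k},
and rho(k) = gamma(k) / gamma(0). Sigma^2 cancels.
  numerator   = (1)*(-0.151) + (-0.151)*(-0.21) = -0.11929.
  denominator = (1)^2 + (-0.151)^2 + (-0.21)^2 = 1.066901.
  rho(1) = -0.11929 / 1.066901 = -0.1118.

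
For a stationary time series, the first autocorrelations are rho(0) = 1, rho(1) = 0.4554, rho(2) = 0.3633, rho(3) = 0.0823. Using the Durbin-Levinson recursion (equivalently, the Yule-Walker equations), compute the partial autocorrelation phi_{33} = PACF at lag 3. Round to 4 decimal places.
\phi_{33} = -0.1840

The PACF at lag k is phi_{kk}, the last component of the solution
to the Yule-Walker system G_k phi = r_k where
  (G_k)_{ij} = rho(|i - j|), (r_k)_i = rho(i), i,j = 1..k.
Equivalently, Durbin-Levinson gives phi_{kk} iteratively:
  phi_{11} = rho(1)
  phi_{kk} = [rho(k) - sum_{j=1..k-1} phi_{k-1,j} rho(k-j)]
            / [1 - sum_{j=1..k-1} phi_{k-1,j} rho(j)],
  phi_{k,j} = phi_{k-1,j} - phi_{kk} phi_{k-1,k-j},  j = 1..k-1.
Step k = 1:
  phi_11 = rho(1) = 0.4554.
Step k = 2:
  phi_22 = [rho(2) - phi_11 rho(1)] / [1 - phi_11 rho(1)] = [0.3633 - (0.4554)(0.4554)] / [1 - (0.4554)(0.4554)]
         = 0.15591084 / 0.79261084 = 0.196705.
  Update: phi_21 = phi_11 - phi_22 phi_11 = 0.4554 - (0.196705)(0.4554) = 0.36582.
Step k = 3:
  phi_33 = [rho(3) - phi_21 rho(2) - phi_22 rho(1)] / [1 - phi_21 rho(1) - phi_22 rho(2)]
    numerator   = 0.0823 - (0.36582)(0.3633) - (0.196705)(0.4554) = -0.14018218
    denominator = 1 - (0.36582)(0.4554) - (0.196705)(0.3633) = 0.76194233
  phi_33 = -0.14018218 / 0.76194233 = -0.184.
Therefore phi_{33} = -0.1840.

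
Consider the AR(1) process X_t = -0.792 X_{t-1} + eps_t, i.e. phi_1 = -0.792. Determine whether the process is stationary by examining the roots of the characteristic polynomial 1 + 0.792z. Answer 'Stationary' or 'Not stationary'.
\text{Stationary}

The AR(p) characteristic polynomial is P(z) = 1 + 0.792z.
Stationarity requires all roots to lie outside the unit circle, i.e. |z| > 1 for every root.
This is linear in z: 1 + (0.792) z = 0  =>  z = -1/(0.792) = -1.262626,  |z| = 1.262626.
Moduli of all roots: 1.2626.
All moduli strictly greater than 1? Yes.
Verdict: Stationary.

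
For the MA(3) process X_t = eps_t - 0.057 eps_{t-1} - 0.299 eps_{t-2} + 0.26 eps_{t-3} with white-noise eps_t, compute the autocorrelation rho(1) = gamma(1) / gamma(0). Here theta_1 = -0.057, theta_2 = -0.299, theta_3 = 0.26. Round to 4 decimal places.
\rho(1) = -0.1014

For an MA(q) process with theta_0 = 1, the autocovariance is
  gamma(k) = sigma^2 * sum_{i=0..q-k} theta_i * theta_{i+k},
and rho(k) = gamma(k) / gamma(0). Sigma^2 cancels.
  numerator   = (1)*(-0.057) + (-0.057)*(-0.299) + (-0.299)*(0.26) = -0.117697.
  denominator = (1)^2 + (-0.057)^2 + (-0.299)^2 + (0.26)^2 = 1.16025.
  rho(1) = -0.117697 / 1.16025 = -0.1014.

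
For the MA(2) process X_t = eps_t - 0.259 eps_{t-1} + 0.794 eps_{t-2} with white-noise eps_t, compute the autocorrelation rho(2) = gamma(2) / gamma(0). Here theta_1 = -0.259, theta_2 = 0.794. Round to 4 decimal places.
\rho(2) = 0.4677

For an MA(q) process with theta_0 = 1, the autocovariance is
  gamma(k) = sigma^2 * sum_{i=0..q-k} theta_i * theta_{i+k},
and rho(k) = gamma(k) / gamma(0). Sigma^2 cancels.
  numerator   = (1)*(0.794) = 0.794.
  denominator = (1)^2 + (-0.259)^2 + (0.794)^2 = 1.697517.
  rho(2) = 0.794 / 1.697517 = 0.4677.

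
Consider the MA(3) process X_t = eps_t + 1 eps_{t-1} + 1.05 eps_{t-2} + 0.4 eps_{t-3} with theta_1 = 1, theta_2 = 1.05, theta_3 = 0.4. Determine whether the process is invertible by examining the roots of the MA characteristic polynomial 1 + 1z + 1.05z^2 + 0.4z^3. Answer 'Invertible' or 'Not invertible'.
\text{Invertible}

The MA(q) characteristic polynomial is P(z) = 1 + 1z + 1.05z^2 + 0.4z^3.
Invertibility requires all roots to lie outside the unit circle, i.e. |z| > 1 for every root.
Degree 3: look for a simple real root z0 first, then factor out (1 - z/z0) and solve the remaining quadratic.
Testing z0 = -2: P(-2) = 1 + (1)(-2) + (1.05)(-2)^2 + (0.4)(-2)^3
  = 1 + (-2) + (4.2) + (-3.2) = 0.  So z_0 = -2 is a root, |z_0| = 2.
Divide out the factor (1 + 0.5 z) = (1 - z/z0) (since 1/z0 = -0.5):
  P(z) = (1 + 0.5 z)(1 + (0.5) z + (0.8) z^2)
  [check: z-coef 0.5 - (-0.5) = 1; z^2-coef 0.8 - (-0.5)(0.5) = 1.05; z^3-coef -(-0.5)(0.8) = 0.4.]
Remaining roots from the quadratic factor 1 + (0.5) z + (0.8) z^2:
  Set 1 + (0.5) z + (0.8) z^2 = 0, i.e. a z^2 + b z + c = 0 with a = 0.8, b = 0.5, c = 1.
  Discriminant D = b^2 - 4ac = (0.5)^2 - 4*(0.8)*1 = 0.25 - (3.2) = -2.95.
  D < 0, so the roots are the complex-conjugate pair z = (-b +/- i sqrt(-D)) / (2a) = -0.3125 +/- 1.0735i.
  For a conjugate pair |z|^2 = z * conj(z) = (product of roots) = c/a = 1/(0.8) = 1.25, so |z| = sqrt(1.25) = 1.118 for both roots.
Moduli of all roots: 2.0000, 1.1180, 1.1180.
All moduli strictly greater than 1? Yes.
Verdict: Invertible.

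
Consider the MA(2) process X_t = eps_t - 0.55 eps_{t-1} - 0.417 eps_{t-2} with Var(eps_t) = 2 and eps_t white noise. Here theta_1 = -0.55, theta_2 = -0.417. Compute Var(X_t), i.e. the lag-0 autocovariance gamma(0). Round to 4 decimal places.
\gamma(0) = 2.9528

For an MA(q) process X_t = eps_t + sum_i theta_i eps_{t-i} with
Var(eps_t) = sigma^2, the variance is
  gamma(0) = sigma^2 * (1 + sum_i theta_i^2).
  sum_i theta_i^2 = (-0.55)^2 + (-0.417)^2 = 0.3025 + 0.173889 = 0.476389.
  gamma(0) = 2 * (1 + 0.476389) = 2 * 1.476389 = 2.952778, which rounds to 2.9528.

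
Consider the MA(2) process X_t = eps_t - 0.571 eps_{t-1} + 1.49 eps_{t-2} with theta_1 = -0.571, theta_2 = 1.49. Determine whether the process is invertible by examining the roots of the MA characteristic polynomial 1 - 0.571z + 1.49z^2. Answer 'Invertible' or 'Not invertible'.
\text{Not invertible}

The MA(q) characteristic polynomial is P(z) = 1 - 0.571z + 1.49z^2.
Invertibility requires all roots to lie outside the unit circle, i.e. |z| > 1 for every root.
Set 1 + (-0.571) z + (1.49) z^2 = 0, i.e. a z^2 + b z + c = 0 with a = 1.49, b = -0.571, c = 1.
Discriminant D = b^2 - 4ac = (-0.571)^2 - 4*(1.49)*1 = 0.326041 - (5.96) = -5.633959.
D < 0, so the roots are the complex-conjugate pair z = (-b +/- i sqrt(-D)) / (2a) = 0.1916 +/- 0.7965i.
For a conjugate pair |z|^2 = z * conj(z) = (product of roots) = c/a = 1/(1.49) = 0.671141, so |z| = sqrt(0.671141) = 0.8192 for both roots.
Moduli of all roots: 0.8192, 0.8192.
All moduli strictly greater than 1? No.
Verdict: Not invertible.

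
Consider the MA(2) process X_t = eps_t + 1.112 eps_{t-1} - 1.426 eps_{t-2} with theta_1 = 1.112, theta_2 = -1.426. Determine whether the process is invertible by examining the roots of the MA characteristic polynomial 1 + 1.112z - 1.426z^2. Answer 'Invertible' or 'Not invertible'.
\text{Not invertible}

The MA(q) characteristic polynomial is P(z) = 1 + 1.112z - 1.426z^2.
Invertibility requires all roots to lie outside the unit circle, i.e. |z| > 1 for every root.
Set 1 + (1.112) z + (-1.426) z^2 = 0, i.e. a z^2 + b z + c = 0 with a = -1.426, b = 1.112, c = 1.
Discriminant D = b^2 - 4ac = (1.112)^2 - 4*(-1.426)*1 = 1.236544 - (-5.704) = 6.940544.
D >= 0, so the roots are real: z = (-b +/- sqrt(D)) / (2a) = (-1.112 +/- 2.634491) / (-2.852).
  z_1 = (-1.112 + 2.634491) / (-2.852) = -0.5338,   |z_1| = 0.5338.
  z_2 = (-1.112 - 2.634491) / (-2.852) = 1.3136,   |z_2| = 1.3136.
Moduli of all roots: 0.5338, 1.3136.
All moduli strictly greater than 1? No.
Verdict: Not invertible.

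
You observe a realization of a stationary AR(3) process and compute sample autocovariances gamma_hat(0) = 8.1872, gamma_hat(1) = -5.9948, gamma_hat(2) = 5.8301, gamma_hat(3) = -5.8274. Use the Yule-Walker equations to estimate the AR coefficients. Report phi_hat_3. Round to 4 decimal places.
\hat\phi_{3} = -0.2780

The Yule-Walker equations for an AR(p) process read, in matrix form,
  Gamma_p phi = r_p,   with   (Gamma_p)_{ij} = gamma(|i - j|),
                       (r_p)_i = gamma(i),   i,j = 1..p.
Substitute the sample gammas (Toeplitz matrix and right-hand side of size 3):
  Gamma_p = [[8.1872, -5.9948, 5.8301], [-5.9948, 8.1872, -5.9948], [5.8301, -5.9948, 8.1872]]
  r_p     = [-5.9948, 5.8301, -5.8274]
Written out (R1..R3):
  (R1) 8.1872 phi_1 - 5.9948 phi_2 + 5.8301 phi_3 = -5.9948
  (R2) -5.9948 phi_1 + 8.1872 phi_2 - 5.9948 phi_3 = 5.8301
  (R3) 5.8301 phi_1 - 5.9948 phi_2 + 8.1872 phi_3 = -5.8274
Gaussian elimination:
  R2 <- R2 - (-5.9948/8.1872) R1 = R2 - (-0.732216) R1:  3.797711 phi_2 - 1.725907 phi_3 = 1.440611
  R3 <- R3 - (5.8301/8.1872) R1 = R3 - (0.712099) R1:  -1.725907 phi_2 + 4.035589 phi_3 = -1.558507
  R3 <- R3 - (-1.725907/3.797711) R2 = R3 - (-0.45446) R2:  3.251234 phi_3 = -0.903807
Back-substitution:
  phi_hat_3 = -0.903807 / 3.251234 = -0.277989
  phi_hat_2 = (1.440611 - (-1.725907)(-0.277989)) / 3.797711 = 0.253002
  phi_hat_1 = (-5.9948 - (-5.9948)(0.253002) - (5.8301)(-0.277989)) / 8.1872 = -0.349008
So phi_hat = [-0.3490, 0.2530, -0.2780].
Therefore phi_hat_3 = -0.2780.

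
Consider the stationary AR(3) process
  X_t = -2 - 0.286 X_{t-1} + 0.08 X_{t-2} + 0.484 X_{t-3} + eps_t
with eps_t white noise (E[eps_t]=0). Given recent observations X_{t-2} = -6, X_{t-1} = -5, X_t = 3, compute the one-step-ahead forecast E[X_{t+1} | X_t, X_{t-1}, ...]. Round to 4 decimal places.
E[X_{t+1} \mid \mathcal F_t] = -6.1620

For an AR(p) model X_t = c + sum_i phi_i X_{t-i} + eps_t, the
one-step-ahead conditional mean is
  E[X_{t+1} | X_t, ...] = c + sum_i phi_i X_{t+1-i}.
Substitute known values:
  E[X_{t+1} | ...] = -2 + (-0.286) * (3) + (0.08) * (-5) + (0.484) * (-6)
                   = -6.1620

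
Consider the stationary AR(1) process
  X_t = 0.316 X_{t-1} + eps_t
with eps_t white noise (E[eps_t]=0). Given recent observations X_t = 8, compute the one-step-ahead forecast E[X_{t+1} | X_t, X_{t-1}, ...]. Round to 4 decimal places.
E[X_{t+1} \mid \mathcal F_t] = 2.5280

For an AR(p) model X_t = c + sum_i phi_i X_{t-i} + eps_t, the
one-step-ahead conditional mean is
  E[X_{t+1} | X_t, ...] = c + sum_i phi_i X_{t+1-i}.
Substitute known values:
  E[X_{t+1} | ...] = (0.316) * (8)
                   = 2.5280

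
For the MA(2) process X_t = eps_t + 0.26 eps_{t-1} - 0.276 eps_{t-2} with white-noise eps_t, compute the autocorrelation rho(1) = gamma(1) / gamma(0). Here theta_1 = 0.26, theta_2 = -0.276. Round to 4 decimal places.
\rho(1) = 0.1646

For an MA(q) process with theta_0 = 1, the autocovariance is
  gamma(k) = sigma^2 * sum_{i=0..q-k} theta_i * theta_{i+k},
and rho(k) = gamma(k) / gamma(0). Sigma^2 cancels.
  numerator   = (1)*(0.26) + (0.26)*(-0.276) = 0.18824.
  denominator = (1)^2 + (0.26)^2 + (-0.276)^2 = 1.143776.
  rho(1) = 0.18824 / 1.143776 = 0.1646.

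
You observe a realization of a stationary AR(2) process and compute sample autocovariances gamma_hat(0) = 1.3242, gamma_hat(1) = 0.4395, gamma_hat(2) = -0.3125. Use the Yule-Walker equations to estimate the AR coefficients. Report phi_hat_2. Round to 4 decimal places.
\hat\phi_{2} = -0.3890

The Yule-Walker equations for an AR(p) process read, in matrix form,
  Gamma_p phi = r_p,   with   (Gamma_p)_{ij} = gamma(|i - j|),
                       (r_p)_i = gamma(i),   i,j = 1..p.
Substitute the sample gammas (Toeplitz matrix and right-hand side of size 2):
  Gamma_p = [[1.3242, 0.4395], [0.4395, 1.3242]]
  r_p     = [0.4395, -0.3125]
Written out:
  1.3242 phi_1 + 0.4395 phi_2 = 0.4395
  0.4395 phi_1 + 1.3242 phi_2 = -0.3125
Solve by Cramer's rule:
  det = gamma(0)^2 - gamma(1)^2 = (1.3242)^2 - (0.4395)^2 = 1.75350564 - 0.19316025 = 1.56034539
  phi_hat_1 = [gamma(1) gamma(0) - gamma(1) gamma(2)] / det = [(0.4395)(1.3242) - (0.4395)(-0.3125)] / 1.56034539 = 0.71932965 / 1.56034539 = 0.461
  phi_hat_2 = [gamma(0) gamma(2) - gamma(1)^2] / det = [(1.3242)(-0.3125) - (0.4395)^2] / 1.56034539 = -0.60697275 / 1.56034539 = -0.389
So phi_hat = [0.4610, -0.3890].
Therefore phi_hat_2 = -0.3890.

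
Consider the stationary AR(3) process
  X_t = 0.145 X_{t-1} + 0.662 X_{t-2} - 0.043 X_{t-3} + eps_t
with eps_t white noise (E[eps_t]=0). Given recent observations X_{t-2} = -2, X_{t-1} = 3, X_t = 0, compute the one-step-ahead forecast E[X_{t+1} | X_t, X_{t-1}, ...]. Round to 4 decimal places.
E[X_{t+1} \mid \mathcal F_t] = 2.0720

For an AR(p) model X_t = c + sum_i phi_i X_{t-i} + eps_t, the
one-step-ahead conditional mean is
  E[X_{t+1} | X_t, ...] = c + sum_i phi_i X_{t+1-i}.
Substitute known values:
  E[X_{t+1} | ...] = (0.145) * (0) + (0.662) * (3) + (-0.043) * (-2)
                   = 2.0720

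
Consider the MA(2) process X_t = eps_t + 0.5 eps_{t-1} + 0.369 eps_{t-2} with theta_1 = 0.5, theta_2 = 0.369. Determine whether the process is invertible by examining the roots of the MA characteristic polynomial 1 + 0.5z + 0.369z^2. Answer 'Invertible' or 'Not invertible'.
\text{Invertible}

The MA(q) characteristic polynomial is P(z) = 1 + 0.5z + 0.369z^2.
Invertibility requires all roots to lie outside the unit circle, i.e. |z| > 1 for every root.
Set 1 + (0.5) z + (0.369) z^2 = 0, i.e. a z^2 + b z + c = 0 with a = 0.369, b = 0.5, c = 1.
Discriminant D = b^2 - 4ac = (0.5)^2 - 4*(0.369)*1 = 0.25 - (1.476) = -1.226.
D < 0, so the roots are the complex-conjugate pair z = (-b +/- i sqrt(-D)) / (2a) = -0.6775 +/- 1.5003i.
For a conjugate pair |z|^2 = z * conj(z) = (product of roots) = c/a = 1/(0.369) = 2.710027, so |z| = sqrt(2.710027) = 1.6462 for both roots.
Moduli of all roots: 1.6462, 1.6462.
All moduli strictly greater than 1? Yes.
Verdict: Invertible.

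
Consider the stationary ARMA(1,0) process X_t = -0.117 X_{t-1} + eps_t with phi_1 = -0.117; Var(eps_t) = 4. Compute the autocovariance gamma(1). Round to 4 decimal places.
\gamma(1) = -0.4745

Multiply the model equation by X_{t-k} and take expectations. With theta_0 = psi_0 = 1 and psi_j the MA(infinity) weights, this gives
  gamma(k) - sum_i phi_i gamma(k-i) = c_k,
  c_k = sigma^2 * sum_{j=k..q} theta_j psi_{j-k}   (c_k = 0 for k > q),
using gamma(-m) = gamma(m).
Pure AR (q = 0): c_0 = sigma^2 = 4, c_k = 0 for k >= 1.
Equations for k = 0 and k = 1 (AR order 1):
  gamma(0) = phi_1 gamma(1) + c_0
  gamma(1) = phi_1 gamma(0) + c_1
Substituting the second into the first: gamma(0) (1 - phi_1^2) = c_0 + phi_1 c_1, so
  gamma(0) = c_0 / (1 - phi_1^2) = 4 / (1 - (-0.117)^2) = 4 / 0.986311 = 4.055516.
  gamma(1) = phi_1 gamma(0) = (-0.117)(4.055516) = -0.474495.
Therefore gamma(1) = -0.4745 (to 4 decimal places).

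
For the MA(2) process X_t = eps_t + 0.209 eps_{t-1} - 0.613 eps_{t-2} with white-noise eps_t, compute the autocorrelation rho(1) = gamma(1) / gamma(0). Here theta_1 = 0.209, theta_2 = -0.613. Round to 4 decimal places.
\rho(1) = 0.0570

For an MA(q) process with theta_0 = 1, the autocovariance is
  gamma(k) = sigma^2 * sum_{i=0..q-k} theta_i * theta_{i+k},
and rho(k) = gamma(k) / gamma(0). Sigma^2 cancels.
  numerator   = (1)*(0.209) + (0.209)*(-0.613) = 0.080883.
  denominator = (1)^2 + (0.209)^2 + (-0.613)^2 = 1.41945.
  rho(1) = 0.080883 / 1.41945 = 0.0570.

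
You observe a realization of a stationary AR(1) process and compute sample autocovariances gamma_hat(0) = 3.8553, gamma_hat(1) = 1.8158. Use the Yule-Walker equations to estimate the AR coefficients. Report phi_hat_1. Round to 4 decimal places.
\hat\phi_{1} = 0.4710

The Yule-Walker equations for an AR(p) process read, in matrix form,
  Gamma_p phi = r_p,   with   (Gamma_p)_{ij} = gamma(|i - j|),
                       (r_p)_i = gamma(i),   i,j = 1..p.
Substitute the sample gammas (Toeplitz matrix and right-hand side of size 1):
  Gamma_p = [[3.8553]]
  r_p     = [1.8158]
With p = 1 this is the single equation gamma(0) phi_1 = gamma(1):
  phi_hat_1 = gamma(1) / gamma(0) = 1.8158 / 3.8553 = 0.4710.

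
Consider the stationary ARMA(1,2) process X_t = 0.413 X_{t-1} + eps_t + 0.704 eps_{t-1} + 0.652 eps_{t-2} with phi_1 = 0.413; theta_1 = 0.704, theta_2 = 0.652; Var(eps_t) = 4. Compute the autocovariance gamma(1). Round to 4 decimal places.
\gamma(1) = 11.9110

Multiply the model equation by X_{t-k} and take expectations. With theta_0 = psi_0 = 1 and psi_j the MA(infinity) weights, this gives
  gamma(k) - sum_i phi_i gamma(k-i) = c_k,
  c_k = sigma^2 * sum_{j=k..q} theta_j psi_{j-k}   (c_k = 0 for k > q),
using gamma(-m) = gamma(m).
psi-weights needed (psi_j = theta_j + sum_i phi_i psi_{j-i}):
  psi_1 = theta_1 + phi_1 = 0.704 + (0.413) = 1.117
  psi_2 = theta_2 + phi_1 psi_1 = 0.652 + (0.413)(1.117) = 1.113321
Right-hand sides:
  c_0 = sigma^2 (1 + theta_1 psi_1 + theta_2 psi_2) = 4 * (1 + (0.704)(1.117) + (0.652)(1.113321)) = 4 * 2.512253 = 10.049013
  c_1 = sigma^2 (theta_1 + theta_2 psi_1) = 4 * (0.704 + (0.652)(1.117)) = 5.729136
  c_2 = sigma^2 theta_2 = 4 * (0.652) = 2.608
Equations for k = 0 and k = 1 (AR order 1):
  gamma(0) = phi_1 gamma(1) + c_0
  gamma(1) = phi_1 gamma(0) + c_1
Substituting the second into the first: gamma(0) (1 - phi_1^2) = c_0 + phi_1 c_1, so
  gamma(0) = (c_0 + phi_1 c_1) / (1 - phi_1^2) = (10.049013 + (0.413)(5.729136)) / (1 - (0.413)^2) = 12.415146 / 0.829431 = 14.968269.
  gamma(1) = phi_1 gamma(0) + c_1 = (0.413)(14.968269) + (5.729136) = 11.911031.
Therefore gamma(1) = 11.9110 (to 4 decimal places).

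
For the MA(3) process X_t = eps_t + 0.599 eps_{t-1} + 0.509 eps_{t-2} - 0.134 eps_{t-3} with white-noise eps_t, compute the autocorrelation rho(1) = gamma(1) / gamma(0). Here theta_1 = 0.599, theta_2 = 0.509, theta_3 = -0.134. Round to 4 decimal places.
\rho(1) = 0.5109

For an MA(q) process with theta_0 = 1, the autocovariance is
  gamma(k) = sigma^2 * sum_{i=0..q-k} theta_i * theta_{i+k},
and rho(k) = gamma(k) / gamma(0). Sigma^2 cancels.
  numerator   = (1)*(0.599) + (0.599)*(0.509) + (0.509)*(-0.134) = 0.835685.
  denominator = (1)^2 + (0.599)^2 + (0.509)^2 + (-0.134)^2 = 1.635838.
  rho(1) = 0.835685 / 1.635838 = 0.5109.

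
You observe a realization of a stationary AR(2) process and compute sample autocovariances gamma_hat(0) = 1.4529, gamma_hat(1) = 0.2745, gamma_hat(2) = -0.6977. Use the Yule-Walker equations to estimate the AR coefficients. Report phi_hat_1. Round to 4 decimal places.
\hat\phi_{1} = 0.2900

The Yule-Walker equations for an AR(p) process read, in matrix form,
  Gamma_p phi = r_p,   with   (Gamma_p)_{ij} = gamma(|i - j|),
                       (r_p)_i = gamma(i),   i,j = 1..p.
Substitute the sample gammas (Toeplitz matrix and right-hand side of size 2):
  Gamma_p = [[1.4529, 0.2745], [0.2745, 1.4529]]
  r_p     = [0.2745, -0.6977]
Written out:
  1.4529 phi_1 + 0.2745 phi_2 = 0.2745
  0.2745 phi_1 + 1.4529 phi_2 = -0.6977
Solve by Cramer's rule:
  det = gamma(0)^2 - gamma(1)^2 = (1.4529)^2 - (0.2745)^2 = 2.11091841 - 0.07535025 = 2.03556816
  phi_hat_1 = [gamma(1) gamma(0) - gamma(1) gamma(2)] / det = [(0.2745)(1.4529) - (0.2745)(-0.6977)] / 2.03556816 = 0.5903397 / 2.03556816 = 0.29
  phi_hat_2 = [gamma(0) gamma(2) - gamma(1)^2] / det = [(1.4529)(-0.6977) - (0.2745)^2] / 2.03556816 = -1.08903858 / 2.03556816 = -0.535
So phi_hat = [0.2900, -0.5350].
Therefore phi_hat_1 = 0.2900.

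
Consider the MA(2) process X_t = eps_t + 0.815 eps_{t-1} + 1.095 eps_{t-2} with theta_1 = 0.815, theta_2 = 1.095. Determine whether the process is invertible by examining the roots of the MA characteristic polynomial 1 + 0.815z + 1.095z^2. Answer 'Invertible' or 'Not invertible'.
\text{Not invertible}

The MA(q) characteristic polynomial is P(z) = 1 + 0.815z + 1.095z^2.
Invertibility requires all roots to lie outside the unit circle, i.e. |z| > 1 for every root.
Set 1 + (0.815) z + (1.095) z^2 = 0, i.e. a z^2 + b z + c = 0 with a = 1.095, b = 0.815, c = 1.
Discriminant D = b^2 - 4ac = (0.815)^2 - 4*(1.095)*1 = 0.664225 - (4.38) = -3.715775.
D < 0, so the roots are the complex-conjugate pair z = (-b +/- i sqrt(-D)) / (2a) = -0.3721 +/- 0.8802i.
For a conjugate pair |z|^2 = z * conj(z) = (product of roots) = c/a = 1/(1.095) = 0.913242, so |z| = sqrt(0.913242) = 0.9556 for both roots.
Moduli of all roots: 0.9556, 0.9556.
All moduli strictly greater than 1? No.
Verdict: Not invertible.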